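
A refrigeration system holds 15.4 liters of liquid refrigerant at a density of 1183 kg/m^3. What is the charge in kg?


Charge = V * rho / 1000
Charge = 15.4 * 1183 / 1000
Charge = 18.22 kg

18.22


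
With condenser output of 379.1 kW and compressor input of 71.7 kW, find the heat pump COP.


COP_hp = Q_cond / W
COP_hp = 379.1 / 71.7
COP_hp = 5.287

5.287


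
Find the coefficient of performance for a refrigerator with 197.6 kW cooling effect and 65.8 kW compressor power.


COP = Q_evap / W
COP = 197.6 / 65.8
COP = 3.003

3.003


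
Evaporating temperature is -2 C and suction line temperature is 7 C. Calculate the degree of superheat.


Superheat = T_suction - T_evap
Superheat = 7 - (-2)
Superheat = 9 K

9


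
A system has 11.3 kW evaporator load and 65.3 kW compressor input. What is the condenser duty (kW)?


Q_cond = Q_evap + W
Q_cond = 11.3 + 65.3
Q_cond = 76.6 kW

76.6


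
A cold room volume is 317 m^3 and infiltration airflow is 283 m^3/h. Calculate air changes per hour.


ACH = flow / volume
ACH = 283 / 317
ACH = 0.893

0.893


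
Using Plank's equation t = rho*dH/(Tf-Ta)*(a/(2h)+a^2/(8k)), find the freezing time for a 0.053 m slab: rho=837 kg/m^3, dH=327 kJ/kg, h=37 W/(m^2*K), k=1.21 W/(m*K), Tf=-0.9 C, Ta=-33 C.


dT = -0.9 - (-33) = 32.1 K
term1 = a/(2h) = 0.053/(2*37) = 0.0007162162162
term2 = a^2/(8k) = 0.053^2/(8*1.21) = 0.0002901859504
t = rho*dH*1000/dT * (term1 + term2)
t = 837*327*1000/32.1 * (0.0007162162162 + 0.0002901859504)
t = 8581 s

8581


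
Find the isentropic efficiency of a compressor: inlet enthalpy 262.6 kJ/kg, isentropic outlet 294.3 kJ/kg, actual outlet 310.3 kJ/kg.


dh_ideal = 294.3 - 262.6 = 31.7 kJ/kg
dh_actual = 310.3 - 262.6 = 47.7 kJ/kg
eta_s = dh_ideal / dh_actual = 31.7 / 47.7
eta_s = 0.6646

0.6646


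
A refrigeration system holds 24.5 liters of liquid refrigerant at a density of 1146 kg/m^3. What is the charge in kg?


Charge = V * rho / 1000
Charge = 24.5 * 1146 / 1000
Charge = 28.08 kg

28.08


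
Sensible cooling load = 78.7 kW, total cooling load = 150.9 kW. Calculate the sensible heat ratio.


SHR = Q_sensible / Q_total
SHR = 78.7 / 150.9
SHR = 0.522

0.522


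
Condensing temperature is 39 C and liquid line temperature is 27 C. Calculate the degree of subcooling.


Subcooling = T_cond - T_liquid
Subcooling = 39 - 27
Subcooling = 12 K

12


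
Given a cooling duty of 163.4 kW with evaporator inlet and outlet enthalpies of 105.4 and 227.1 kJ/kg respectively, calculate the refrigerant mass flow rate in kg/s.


dh = 227.1 - 105.4 = 121.7 kJ/kg
m_dot = Q / dh = 163.4 / 121.7 = 1.3426 kg/s

1.3426


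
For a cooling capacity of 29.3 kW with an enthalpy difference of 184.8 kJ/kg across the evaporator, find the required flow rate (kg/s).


m_dot = Q / dh
m_dot = 29.3 / 184.8
m_dot = 0.1585 kg/s

0.1585


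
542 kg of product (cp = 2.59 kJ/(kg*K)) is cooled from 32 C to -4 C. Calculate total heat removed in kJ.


dT = 32 - (-4) = 36 K
Q = m * cp * dT = 542 * 2.59 * 36
Q = 50536 kJ

50536


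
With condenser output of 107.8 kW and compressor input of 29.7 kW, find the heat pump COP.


COP_hp = Q_cond / W
COP_hp = 107.8 / 29.7
COP_hp = 3.63

3.63


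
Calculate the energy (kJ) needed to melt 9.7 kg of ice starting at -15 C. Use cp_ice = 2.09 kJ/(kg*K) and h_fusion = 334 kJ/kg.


Sensible heat = cp * dT = 2.09 * 15 = 31.35 kJ/kg
Total per kg = 31.35 + 334 = 365.35 kJ/kg
Q = m * total = 9.7 * 365.35
Q = 3543.9 kJ

3543.9


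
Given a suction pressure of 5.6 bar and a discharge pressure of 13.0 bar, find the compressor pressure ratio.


PR = P_high / P_low
PR = 13.0 / 5.6
PR = 2.321

2.321


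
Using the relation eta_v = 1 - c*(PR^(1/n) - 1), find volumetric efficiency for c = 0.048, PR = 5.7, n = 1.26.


PR^(1/n) = 5.7^(1/1.26) = 3.98016136
eta_v = 1 - 0.048 * (3.98016136 - 1)
eta_v = 0.857

0.857


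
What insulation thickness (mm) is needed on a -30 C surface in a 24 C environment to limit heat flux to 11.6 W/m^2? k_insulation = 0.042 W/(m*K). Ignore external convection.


dT = 24 - (-30) = 54 K
thickness = k * dT / q_max * 1000
thickness = 0.042 * 54 / 11.6 * 1000
thickness = 195.5 mm

195.5


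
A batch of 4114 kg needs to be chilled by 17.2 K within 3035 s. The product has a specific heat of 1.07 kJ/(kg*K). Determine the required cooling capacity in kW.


Q = m * cp * dT / t
Q = 4114 * 1.07 * 17.2 / 3035
Q = 24.947 kW

24.947


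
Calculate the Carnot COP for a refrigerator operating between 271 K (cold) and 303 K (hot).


dT = 303 - 271 = 32 K
COP_carnot = T_cold / dT = 271 / 32
COP_carnot = 8.469

8.469


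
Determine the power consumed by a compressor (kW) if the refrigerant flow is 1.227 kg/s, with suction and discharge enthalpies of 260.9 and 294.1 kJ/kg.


dh = 294.1 - 260.9 = 33.2 kJ/kg
W = m_dot * dh = 1.227 * 33.2 = 40.74 kW

40.74


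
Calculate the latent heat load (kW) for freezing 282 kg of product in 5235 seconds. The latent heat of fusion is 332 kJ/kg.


Q_lat = m * h_fg / t
Q_lat = 282 * 332 / 5235
Q_lat = 17.88 kW

17.88


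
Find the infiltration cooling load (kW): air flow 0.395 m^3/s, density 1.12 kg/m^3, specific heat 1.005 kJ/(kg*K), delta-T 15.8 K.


Q = V_dot * rho * cp * dT
Q = 0.395 * 1.12 * 1.005 * 15.8
Q = 7.025 kW

7.025


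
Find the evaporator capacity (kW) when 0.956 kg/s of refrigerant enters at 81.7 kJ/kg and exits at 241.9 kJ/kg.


dh = 241.9 - 81.7 = 160.2 kJ/kg
Q_evap = m_dot * dh = 0.956 * 160.2
Q_evap = 153.15 kW

153.15


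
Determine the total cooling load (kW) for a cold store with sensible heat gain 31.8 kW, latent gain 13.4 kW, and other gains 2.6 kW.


Q_total = Q_s + Q_l + Q_misc
Q_total = 31.8 + 13.4 + 2.6
Q_total = 47.8 kW

47.8


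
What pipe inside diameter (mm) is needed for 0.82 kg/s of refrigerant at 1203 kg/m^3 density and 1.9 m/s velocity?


A = m_dot / (rho * v) = 0.82 / (1203 * 1.9) = 0.0003587522422 m^2
d = sqrt(4*A/pi) * 1000
d = 21.4 mm

21.4


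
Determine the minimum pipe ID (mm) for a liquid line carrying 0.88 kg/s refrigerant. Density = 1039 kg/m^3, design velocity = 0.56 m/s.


A = m_dot / (rho * v) = 0.88 / (1039 * 0.56) = 0.001512443283 m^2
d = sqrt(4*A/pi) * 1000
d = 43.9 mm

43.9


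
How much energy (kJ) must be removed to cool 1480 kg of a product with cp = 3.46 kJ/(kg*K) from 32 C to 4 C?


dT = 32 - (4) = 28 K
Q = m * cp * dT = 1480 * 3.46 * 28
Q = 143382 kJ

143382


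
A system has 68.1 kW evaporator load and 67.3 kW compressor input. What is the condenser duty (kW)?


Q_cond = Q_evap + W
Q_cond = 68.1 + 67.3
Q_cond = 135.4 kW

135.4


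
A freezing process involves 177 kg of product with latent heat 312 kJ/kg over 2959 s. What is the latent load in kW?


Q_lat = m * h_fg / t
Q_lat = 177 * 312 / 2959
Q_lat = 18.66 kW

18.66


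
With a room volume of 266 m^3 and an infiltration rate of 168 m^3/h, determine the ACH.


ACH = flow / volume
ACH = 168 / 266
ACH = 0.632

0.632


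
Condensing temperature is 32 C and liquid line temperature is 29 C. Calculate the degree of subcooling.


Subcooling = T_cond - T_liquid
Subcooling = 32 - 29
Subcooling = 3 K

3


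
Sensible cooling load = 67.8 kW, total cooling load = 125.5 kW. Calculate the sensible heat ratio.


SHR = Q_sensible / Q_total
SHR = 67.8 / 125.5
SHR = 0.54

0.54


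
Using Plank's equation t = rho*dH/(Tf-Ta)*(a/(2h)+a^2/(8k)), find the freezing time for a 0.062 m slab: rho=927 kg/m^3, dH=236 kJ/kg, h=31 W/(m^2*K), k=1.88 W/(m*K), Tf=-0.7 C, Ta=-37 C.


dT = -0.7 - (-37) = 36.3 K
term1 = a/(2h) = 0.062/(2*31) = 0.001
term2 = a^2/(8k) = 0.062^2/(8*1.88) = 0.0002555851064
t = rho*dH*1000/dT * (term1 + term2)
t = 927*236*1000/36.3 * (0.001 + 0.0002555851064)
t = 7567 s

7567


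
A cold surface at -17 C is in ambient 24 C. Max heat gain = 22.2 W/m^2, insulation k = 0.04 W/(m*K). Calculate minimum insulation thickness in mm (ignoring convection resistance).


dT = 24 - (-17) = 41 K
thickness = k * dT / q_max * 1000
thickness = 0.04 * 41 / 22.2 * 1000
thickness = 73.9 mm

73.9


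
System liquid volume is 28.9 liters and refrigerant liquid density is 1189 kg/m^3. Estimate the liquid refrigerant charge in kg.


Charge = V * rho / 1000
Charge = 28.9 * 1189 / 1000
Charge = 34.36 kg

34.36


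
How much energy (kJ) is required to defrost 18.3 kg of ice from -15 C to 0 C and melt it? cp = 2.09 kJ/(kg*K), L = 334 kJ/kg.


Sensible heat = cp * dT = 2.09 * 15 = 31.35 kJ/kg
Total per kg = 31.35 + 334 = 365.35 kJ/kg
Q = m * total = 18.3 * 365.35
Q = 6685.9 kJ

6685.9


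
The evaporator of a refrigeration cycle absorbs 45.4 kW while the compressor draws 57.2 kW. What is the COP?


COP = Q_evap / W
COP = 45.4 / 57.2
COP = 0.794

0.794


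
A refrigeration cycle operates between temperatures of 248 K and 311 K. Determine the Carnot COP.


dT = 311 - 248 = 63 K
COP_carnot = T_cold / dT = 248 / 63
COP_carnot = 3.937

3.937


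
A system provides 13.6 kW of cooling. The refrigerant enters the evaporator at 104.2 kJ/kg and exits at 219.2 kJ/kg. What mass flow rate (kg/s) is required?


dh = 219.2 - 104.2 = 115.0 kJ/kg
m_dot = Q / dh = 13.6 / 115.0 = 0.1183 kg/s

0.1183


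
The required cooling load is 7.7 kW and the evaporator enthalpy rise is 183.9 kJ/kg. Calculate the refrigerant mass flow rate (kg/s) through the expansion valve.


m_dot = Q / dh
m_dot = 7.7 / 183.9
m_dot = 0.0419 kg/s

0.0419


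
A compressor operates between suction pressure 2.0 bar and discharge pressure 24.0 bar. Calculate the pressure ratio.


PR = P_high / P_low
PR = 24.0 / 2.0
PR = 12.0

12.0


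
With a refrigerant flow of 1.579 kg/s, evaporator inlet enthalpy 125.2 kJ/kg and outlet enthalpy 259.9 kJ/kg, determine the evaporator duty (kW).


dh = 259.9 - 125.2 = 134.7 kJ/kg
Q_evap = m_dot * dh = 1.579 * 134.7
Q_evap = 212.69 kW

212.69


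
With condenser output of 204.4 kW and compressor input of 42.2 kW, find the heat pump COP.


COP_hp = Q_cond / W
COP_hp = 204.4 / 42.2
COP_hp = 4.844

4.844


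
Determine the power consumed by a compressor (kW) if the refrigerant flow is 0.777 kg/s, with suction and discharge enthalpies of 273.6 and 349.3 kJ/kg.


dh = 349.3 - 273.6 = 75.7 kJ/kg
W = m_dot * dh = 0.777 * 75.7 = 58.82 kW

58.82


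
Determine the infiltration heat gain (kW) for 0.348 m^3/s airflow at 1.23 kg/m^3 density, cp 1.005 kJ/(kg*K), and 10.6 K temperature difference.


Q = V_dot * rho * cp * dT
Q = 0.348 * 1.23 * 1.005 * 10.6
Q = 4.56 kW

4.56


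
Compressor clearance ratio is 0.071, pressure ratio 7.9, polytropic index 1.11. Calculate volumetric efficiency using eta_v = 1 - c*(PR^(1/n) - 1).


PR^(1/n) = 7.9^(1/1.11) = 6.43684506
eta_v = 1 - 0.071 * (6.43684506 - 1)
eta_v = 0.614

0.614


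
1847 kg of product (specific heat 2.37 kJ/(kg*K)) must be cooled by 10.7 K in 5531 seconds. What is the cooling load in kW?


Q = m * cp * dT / t
Q = 1847 * 2.37 * 10.7 / 5531
Q = 8.468 kW

8.468


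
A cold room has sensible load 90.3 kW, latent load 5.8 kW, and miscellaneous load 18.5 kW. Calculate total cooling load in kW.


Q_total = Q_s + Q_l + Q_misc
Q_total = 90.3 + 5.8 + 18.5
Q_total = 114.6 kW

114.6


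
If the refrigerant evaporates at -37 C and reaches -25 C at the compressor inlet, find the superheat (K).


Superheat = T_suction - T_evap
Superheat = -25 - (-37)
Superheat = 12 K

12


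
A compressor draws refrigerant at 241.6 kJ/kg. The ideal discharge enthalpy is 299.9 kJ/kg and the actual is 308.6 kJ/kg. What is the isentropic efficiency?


dh_ideal = 299.9 - 241.6 = 58.3 kJ/kg
dh_actual = 308.6 - 241.6 = 67.0 kJ/kg
eta_s = dh_ideal / dh_actual = 58.3 / 67.0
eta_s = 0.8701

0.8701


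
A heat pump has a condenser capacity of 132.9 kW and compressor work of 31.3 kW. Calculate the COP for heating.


COP_hp = Q_cond / W
COP_hp = 132.9 / 31.3
COP_hp = 4.246

4.246


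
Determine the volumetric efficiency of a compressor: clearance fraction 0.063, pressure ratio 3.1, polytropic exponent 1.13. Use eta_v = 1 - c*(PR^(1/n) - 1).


PR^(1/n) = 3.1^(1/1.13) = 2.72165678
eta_v = 1 - 0.063 * (2.72165678 - 1)
eta_v = 0.8915

0.8915


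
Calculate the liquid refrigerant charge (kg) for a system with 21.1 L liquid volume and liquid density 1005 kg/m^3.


Charge = V * rho / 1000
Charge = 21.1 * 1005 / 1000
Charge = 21.21 kg

21.21


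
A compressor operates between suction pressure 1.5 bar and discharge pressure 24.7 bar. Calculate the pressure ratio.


PR = P_high / P_low
PR = 24.7 / 1.5
PR = 16.467

16.467


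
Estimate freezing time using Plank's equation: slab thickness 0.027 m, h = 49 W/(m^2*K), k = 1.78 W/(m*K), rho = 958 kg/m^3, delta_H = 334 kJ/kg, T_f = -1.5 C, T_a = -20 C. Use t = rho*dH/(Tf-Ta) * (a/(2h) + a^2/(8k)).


dT = -1.5 - (-20) = 18.5 K
term1 = a/(2h) = 0.027/(2*49) = 0.0002755102041
term2 = a^2/(8k) = 0.027^2/(8*1.78) = 0.00005119382022
t = rho*dH*1000/dT * (term1 + term2)
t = 958*334*1000/18.5 * (0.0002755102041 + 0.00005119382022)
t = 5651 s

5651


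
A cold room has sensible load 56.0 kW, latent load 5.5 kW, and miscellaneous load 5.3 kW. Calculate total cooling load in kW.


Q_total = Q_s + Q_l + Q_misc
Q_total = 56.0 + 5.5 + 5.3
Q_total = 66.8 kW

66.8


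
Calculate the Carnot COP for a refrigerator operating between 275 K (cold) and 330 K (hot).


dT = 330 - 275 = 55 K
COP_carnot = T_cold / dT = 275 / 55
COP_carnot = 5.0

5.0


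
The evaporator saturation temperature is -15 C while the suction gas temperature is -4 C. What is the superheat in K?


Superheat = T_suction - T_evap
Superheat = -4 - (-15)
Superheat = 11 K

11


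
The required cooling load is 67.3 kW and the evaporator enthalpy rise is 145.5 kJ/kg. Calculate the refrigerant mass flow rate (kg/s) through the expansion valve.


m_dot = Q / dh
m_dot = 67.3 / 145.5
m_dot = 0.4625 kg/s

0.4625


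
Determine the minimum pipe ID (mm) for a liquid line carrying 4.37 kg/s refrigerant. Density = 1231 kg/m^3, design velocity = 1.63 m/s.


A = m_dot / (rho * v) = 4.37 / (1231 * 1.63) = 0.002177889192 m^2
d = sqrt(4*A/pi) * 1000
d = 52.7 mm

52.7


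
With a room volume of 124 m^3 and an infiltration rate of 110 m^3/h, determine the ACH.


ACH = flow / volume
ACH = 110 / 124
ACH = 0.887

0.887


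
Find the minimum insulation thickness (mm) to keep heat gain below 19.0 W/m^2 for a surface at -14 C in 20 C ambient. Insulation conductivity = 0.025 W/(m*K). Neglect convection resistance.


dT = 20 - (-14) = 34 K
thickness = k * dT / q_max * 1000
thickness = 0.025 * 34 / 19.0 * 1000
thickness = 44.7 mm

44.7


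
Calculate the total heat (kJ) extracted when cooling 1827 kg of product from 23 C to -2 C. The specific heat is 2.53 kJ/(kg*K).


dT = 23 - (-2) = 25 K
Q = m * cp * dT = 1827 * 2.53 * 25
Q = 115558 kJ

115558


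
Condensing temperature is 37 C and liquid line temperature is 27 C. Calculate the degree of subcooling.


Subcooling = T_cond - T_liquid
Subcooling = 37 - 27
Subcooling = 10 K

10


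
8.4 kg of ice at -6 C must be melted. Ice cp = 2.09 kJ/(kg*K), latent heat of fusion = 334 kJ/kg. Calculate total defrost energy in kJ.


Sensible heat = cp * dT = 2.09 * 6 = 12.54 kJ/kg
Total per kg = 12.54 + 334 = 346.54 kJ/kg
Q = m * total = 8.4 * 346.54
Q = 2910.9 kJ

2910.9


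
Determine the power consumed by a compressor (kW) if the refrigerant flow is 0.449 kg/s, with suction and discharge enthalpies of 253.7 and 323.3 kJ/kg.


dh = 323.3 - 253.7 = 69.6 kJ/kg
W = m_dot * dh = 0.449 * 69.6 = 31.25 kW

31.25


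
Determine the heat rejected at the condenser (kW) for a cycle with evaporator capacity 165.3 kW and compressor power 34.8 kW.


Q_cond = Q_evap + W
Q_cond = 165.3 + 34.8
Q_cond = 200.1 kW

200.1


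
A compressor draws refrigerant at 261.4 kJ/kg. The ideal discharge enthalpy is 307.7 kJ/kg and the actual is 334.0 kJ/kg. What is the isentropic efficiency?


dh_ideal = 307.7 - 261.4 = 46.3 kJ/kg
dh_actual = 334.0 - 261.4 = 72.6 kJ/kg
eta_s = dh_ideal / dh_actual = 46.3 / 72.6
eta_s = 0.6377

0.6377


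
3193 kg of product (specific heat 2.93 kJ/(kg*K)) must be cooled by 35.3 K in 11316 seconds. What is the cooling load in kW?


Q = m * cp * dT / t
Q = 3193 * 2.93 * 35.3 / 11316
Q = 29.184 kW

29.184


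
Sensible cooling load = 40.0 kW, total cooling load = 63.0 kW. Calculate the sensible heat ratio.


SHR = Q_sensible / Q_total
SHR = 40.0 / 63.0
SHR = 0.635

0.635


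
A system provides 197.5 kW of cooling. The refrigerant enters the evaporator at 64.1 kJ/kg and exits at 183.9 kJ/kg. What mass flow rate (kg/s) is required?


dh = 183.9 - 64.1 = 119.8 kJ/kg
m_dot = Q / dh = 197.5 / 119.8 = 1.6486 kg/s

1.6486


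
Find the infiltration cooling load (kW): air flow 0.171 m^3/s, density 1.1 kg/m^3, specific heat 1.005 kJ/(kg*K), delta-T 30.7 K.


Q = V_dot * rho * cp * dT
Q = 0.171 * 1.1 * 1.005 * 30.7
Q = 5.804 kW

5.804


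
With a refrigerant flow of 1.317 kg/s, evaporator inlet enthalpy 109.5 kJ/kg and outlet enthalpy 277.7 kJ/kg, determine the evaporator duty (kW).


dh = 277.7 - 109.5 = 168.2 kJ/kg
Q_evap = m_dot * dh = 1.317 * 168.2
Q_evap = 221.52 kW

221.52


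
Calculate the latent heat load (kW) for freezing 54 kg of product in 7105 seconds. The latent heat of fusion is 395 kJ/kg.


Q_lat = m * h_fg / t
Q_lat = 54 * 395 / 7105
Q_lat = 3.0 kW

3.0


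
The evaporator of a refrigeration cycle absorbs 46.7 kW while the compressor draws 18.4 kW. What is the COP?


COP = Q_evap / W
COP = 46.7 / 18.4
COP = 2.538

2.538


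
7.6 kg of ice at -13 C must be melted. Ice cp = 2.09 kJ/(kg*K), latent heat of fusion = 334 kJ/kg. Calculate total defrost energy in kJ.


Sensible heat = cp * dT = 2.09 * 13 = 27.17 kJ/kg
Total per kg = 27.17 + 334 = 361.17 kJ/kg
Q = m * total = 7.6 * 361.17
Q = 2744.9 kJ

2744.9


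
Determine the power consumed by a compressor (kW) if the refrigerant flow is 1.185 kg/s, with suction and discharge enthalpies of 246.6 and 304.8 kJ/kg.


dh = 304.8 - 246.6 = 58.2 kJ/kg
W = m_dot * dh = 1.185 * 58.2 = 68.97 kW

68.97


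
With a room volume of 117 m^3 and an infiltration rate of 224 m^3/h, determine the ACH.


ACH = flow / volume
ACH = 224 / 117
ACH = 1.915

1.915


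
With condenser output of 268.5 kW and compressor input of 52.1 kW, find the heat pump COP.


COP_hp = Q_cond / W
COP_hp = 268.5 / 52.1
COP_hp = 5.154

5.154


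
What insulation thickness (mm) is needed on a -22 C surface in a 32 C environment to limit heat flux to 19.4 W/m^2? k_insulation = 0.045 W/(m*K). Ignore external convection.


dT = 32 - (-22) = 54 K
thickness = k * dT / q_max * 1000
thickness = 0.045 * 54 / 19.4 * 1000
thickness = 125.3 mm

125.3


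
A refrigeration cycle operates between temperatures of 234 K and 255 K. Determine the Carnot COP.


dT = 255 - 234 = 21 K
COP_carnot = T_cold / dT = 234 / 21
COP_carnot = 11.143

11.143


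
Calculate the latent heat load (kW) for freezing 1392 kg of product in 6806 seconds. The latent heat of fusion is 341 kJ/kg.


Q_lat = m * h_fg / t
Q_lat = 1392 * 341 / 6806
Q_lat = 69.74 kW

69.74


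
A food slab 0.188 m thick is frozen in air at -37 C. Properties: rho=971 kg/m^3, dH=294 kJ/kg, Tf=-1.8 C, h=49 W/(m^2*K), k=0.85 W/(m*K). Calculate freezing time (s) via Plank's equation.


dT = -1.8 - (-37) = 35.2 K
term1 = a/(2h) = 0.188/(2*49) = 0.001918367347
term2 = a^2/(8k) = 0.188^2/(8*0.85) = 0.005197647059
t = rho*dH*1000/dT * (term1 + term2)
t = 971*294*1000/35.2 * (0.001918367347 + 0.005197647059)
t = 57711 s

57711


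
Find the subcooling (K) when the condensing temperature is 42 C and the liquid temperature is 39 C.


Subcooling = T_cond - T_liquid
Subcooling = 42 - 39
Subcooling = 3 K

3


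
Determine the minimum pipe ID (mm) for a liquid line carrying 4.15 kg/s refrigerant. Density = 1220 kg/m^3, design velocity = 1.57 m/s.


A = m_dot / (rho * v) = 4.15 / (1220 * 1.57) = 0.002166649264 m^2
d = sqrt(4*A/pi) * 1000
d = 52.5 mm

52.5


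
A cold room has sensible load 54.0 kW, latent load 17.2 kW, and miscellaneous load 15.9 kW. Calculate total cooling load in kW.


Q_total = Q_s + Q_l + Q_misc
Q_total = 54.0 + 17.2 + 15.9
Q_total = 87.1 kW

87.1


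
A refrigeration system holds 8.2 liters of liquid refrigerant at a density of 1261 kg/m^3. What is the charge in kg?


Charge = V * rho / 1000
Charge = 8.2 * 1261 / 1000
Charge = 10.34 kg

10.34


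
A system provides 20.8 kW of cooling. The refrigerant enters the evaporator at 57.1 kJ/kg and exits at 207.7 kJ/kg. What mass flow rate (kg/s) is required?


dh = 207.7 - 57.1 = 150.6 kJ/kg
m_dot = Q / dh = 20.8 / 150.6 = 0.1381 kg/s

0.1381


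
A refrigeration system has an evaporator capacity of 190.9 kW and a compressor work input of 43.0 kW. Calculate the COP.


COP = Q_evap / W
COP = 190.9 / 43.0
COP = 4.44

4.44


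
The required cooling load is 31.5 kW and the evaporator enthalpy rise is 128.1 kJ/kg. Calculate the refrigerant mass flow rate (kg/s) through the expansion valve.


m_dot = Q / dh
m_dot = 31.5 / 128.1
m_dot = 0.2459 kg/s

0.2459


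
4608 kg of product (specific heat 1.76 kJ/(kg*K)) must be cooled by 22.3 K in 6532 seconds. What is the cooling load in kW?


Q = m * cp * dT / t
Q = 4608 * 1.76 * 22.3 / 6532
Q = 27.688 kW

27.688


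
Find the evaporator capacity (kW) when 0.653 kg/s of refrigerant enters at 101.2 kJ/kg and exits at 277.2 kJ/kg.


dh = 277.2 - 101.2 = 176.0 kJ/kg
Q_evap = m_dot * dh = 0.653 * 176.0
Q_evap = 114.93 kW

114.93


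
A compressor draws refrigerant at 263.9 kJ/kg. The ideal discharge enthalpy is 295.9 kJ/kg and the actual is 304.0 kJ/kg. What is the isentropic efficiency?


dh_ideal = 295.9 - 263.9 = 32.0 kJ/kg
dh_actual = 304.0 - 263.9 = 40.1 kJ/kg
eta_s = dh_ideal / dh_actual = 32.0 / 40.1
eta_s = 0.798

0.798


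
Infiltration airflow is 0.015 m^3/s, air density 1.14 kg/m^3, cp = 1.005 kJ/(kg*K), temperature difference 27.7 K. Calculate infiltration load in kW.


Q = V_dot * rho * cp * dT
Q = 0.015 * 1.14 * 1.005 * 27.7
Q = 0.476 kW

0.476


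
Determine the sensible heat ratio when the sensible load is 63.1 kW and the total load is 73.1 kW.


SHR = Q_sensible / Q_total
SHR = 63.1 / 73.1
SHR = 0.863

0.863


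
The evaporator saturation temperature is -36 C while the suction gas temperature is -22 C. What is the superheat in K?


Superheat = T_suction - T_evap
Superheat = -22 - (-36)
Superheat = 14 K

14


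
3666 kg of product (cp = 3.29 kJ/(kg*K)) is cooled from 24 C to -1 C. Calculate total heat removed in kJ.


dT = 24 - (-1) = 25 K
Q = m * cp * dT = 3666 * 3.29 * 25
Q = 301529 kJ

301529


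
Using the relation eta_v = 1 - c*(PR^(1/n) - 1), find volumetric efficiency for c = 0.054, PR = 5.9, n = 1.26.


PR^(1/n) = 5.9^(1/1.26) = 4.0906028
eta_v = 1 - 0.054 * (4.0906028 - 1)
eta_v = 0.8331

0.8331


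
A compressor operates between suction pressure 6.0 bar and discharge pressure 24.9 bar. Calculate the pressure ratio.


PR = P_high / P_low
PR = 24.9 / 6.0
PR = 4.15

4.15


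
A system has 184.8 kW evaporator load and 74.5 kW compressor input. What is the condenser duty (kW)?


Q_cond = Q_evap + W
Q_cond = 184.8 + 74.5
Q_cond = 259.3 kW

259.3


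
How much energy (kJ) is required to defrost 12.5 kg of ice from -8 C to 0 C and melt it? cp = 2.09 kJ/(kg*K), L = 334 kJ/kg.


Sensible heat = cp * dT = 2.09 * 8 = 16.72 kJ/kg
Total per kg = 16.72 + 334 = 350.72 kJ/kg
Q = m * total = 12.5 * 350.72
Q = 4384.0 kJ

4384.0


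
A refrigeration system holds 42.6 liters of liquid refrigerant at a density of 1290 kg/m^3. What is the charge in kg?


Charge = V * rho / 1000
Charge = 42.6 * 1290 / 1000
Charge = 54.95 kg

54.95


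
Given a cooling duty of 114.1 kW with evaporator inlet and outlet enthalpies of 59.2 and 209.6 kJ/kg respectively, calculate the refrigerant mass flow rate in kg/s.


dh = 209.6 - 59.2 = 150.4 kJ/kg
m_dot = Q / dh = 114.1 / 150.4 = 0.7586 kg/s

0.7586


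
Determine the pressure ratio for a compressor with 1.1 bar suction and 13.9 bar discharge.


PR = P_high / P_low
PR = 13.9 / 1.1
PR = 12.636

12.636


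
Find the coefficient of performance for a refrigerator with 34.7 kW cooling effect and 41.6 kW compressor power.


COP = Q_evap / W
COP = 34.7 / 41.6
COP = 0.834

0.834


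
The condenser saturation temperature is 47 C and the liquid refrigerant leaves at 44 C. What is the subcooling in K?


Subcooling = T_cond - T_liquid
Subcooling = 47 - 44
Subcooling = 3 K

3


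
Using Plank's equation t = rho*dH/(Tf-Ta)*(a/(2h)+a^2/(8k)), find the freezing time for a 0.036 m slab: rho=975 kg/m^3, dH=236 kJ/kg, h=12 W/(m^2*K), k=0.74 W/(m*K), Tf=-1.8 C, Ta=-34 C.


dT = -1.8 - (-34) = 32.2 K
term1 = a/(2h) = 0.036/(2*12) = 0.0015
term2 = a^2/(8k) = 0.036^2/(8*0.74) = 0.0002189189189
t = rho*dH*1000/dT * (term1 + term2)
t = 975*236*1000/32.2 * (0.0015 + 0.0002189189189)
t = 12283 s

12283


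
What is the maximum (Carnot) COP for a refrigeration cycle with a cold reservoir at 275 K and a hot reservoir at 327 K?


dT = 327 - 275 = 52 K
COP_carnot = T_cold / dT = 275 / 52
COP_carnot = 5.288

5.288


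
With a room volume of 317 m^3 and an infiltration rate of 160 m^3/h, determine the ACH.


ACH = flow / volume
ACH = 160 / 317
ACH = 0.505

0.505


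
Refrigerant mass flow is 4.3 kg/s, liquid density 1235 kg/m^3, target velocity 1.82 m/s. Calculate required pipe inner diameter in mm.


A = m_dot / (rho * v) = 4.3 / (1235 * 1.82) = 0.00191306669 m^2
d = sqrt(4*A/pi) * 1000
d = 49.4 mm

49.4


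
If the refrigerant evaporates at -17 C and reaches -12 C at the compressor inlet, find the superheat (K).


Superheat = T_suction - T_evap
Superheat = -12 - (-17)
Superheat = 5 K

5


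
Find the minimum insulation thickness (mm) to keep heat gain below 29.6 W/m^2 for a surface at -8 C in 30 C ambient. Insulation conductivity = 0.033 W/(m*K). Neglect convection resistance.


dT = 30 - (-8) = 38 K
thickness = k * dT / q_max * 1000
thickness = 0.033 * 38 / 29.6 * 1000
thickness = 42.4 mm

42.4


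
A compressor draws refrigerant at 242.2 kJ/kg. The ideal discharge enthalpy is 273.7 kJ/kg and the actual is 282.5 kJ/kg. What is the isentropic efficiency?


dh_ideal = 273.7 - 242.2 = 31.5 kJ/kg
dh_actual = 282.5 - 242.2 = 40.3 kJ/kg
eta_s = dh_ideal / dh_actual = 31.5 / 40.3
eta_s = 0.7816

0.7816


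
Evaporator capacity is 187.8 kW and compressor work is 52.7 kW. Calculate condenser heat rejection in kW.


Q_cond = Q_evap + W
Q_cond = 187.8 + 52.7
Q_cond = 240.5 kW

240.5


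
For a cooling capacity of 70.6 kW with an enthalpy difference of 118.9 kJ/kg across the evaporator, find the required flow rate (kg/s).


m_dot = Q / dh
m_dot = 70.6 / 118.9
m_dot = 0.5938 kg/s

0.5938


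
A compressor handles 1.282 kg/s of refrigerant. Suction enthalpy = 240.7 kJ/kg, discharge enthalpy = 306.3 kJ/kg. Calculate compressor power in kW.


dh = 306.3 - 240.7 = 65.6 kJ/kg
W = m_dot * dh = 1.282 * 65.6 = 84.1 kW

84.1


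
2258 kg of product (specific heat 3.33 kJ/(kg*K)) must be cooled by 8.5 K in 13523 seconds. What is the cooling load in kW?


Q = m * cp * dT / t
Q = 2258 * 3.33 * 8.5 / 13523
Q = 4.726 kW

4.726


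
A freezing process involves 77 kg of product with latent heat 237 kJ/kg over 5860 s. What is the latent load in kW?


Q_lat = m * h_fg / t
Q_lat = 77 * 237 / 5860
Q_lat = 3.11 kW

3.11


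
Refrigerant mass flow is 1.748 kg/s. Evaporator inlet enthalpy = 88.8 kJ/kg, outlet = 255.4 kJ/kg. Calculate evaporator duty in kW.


dh = 255.4 - 88.8 = 166.6 kJ/kg
Q_evap = m_dot * dh = 1.748 * 166.6
Q_evap = 291.22 kW

291.22


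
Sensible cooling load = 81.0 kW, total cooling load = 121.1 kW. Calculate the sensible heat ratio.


SHR = Q_sensible / Q_total
SHR = 81.0 / 121.1
SHR = 0.669

0.669


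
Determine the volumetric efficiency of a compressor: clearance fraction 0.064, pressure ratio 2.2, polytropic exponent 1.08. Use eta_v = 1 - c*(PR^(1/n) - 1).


PR^(1/n) = 2.2^(1/1.08) = 2.07519082
eta_v = 1 - 0.064 * (2.07519082 - 1)
eta_v = 0.9312

0.9312


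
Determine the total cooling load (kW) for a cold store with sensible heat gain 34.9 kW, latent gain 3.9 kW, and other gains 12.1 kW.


Q_total = Q_s + Q_l + Q_misc
Q_total = 34.9 + 3.9 + 12.1
Q_total = 50.9 kW

50.9


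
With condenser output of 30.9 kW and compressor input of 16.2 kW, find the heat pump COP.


COP_hp = Q_cond / W
COP_hp = 30.9 / 16.2
COP_hp = 1.907

1.907


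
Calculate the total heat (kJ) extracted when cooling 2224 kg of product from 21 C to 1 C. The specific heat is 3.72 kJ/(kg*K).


dT = 21 - (1) = 20 K
Q = m * cp * dT = 2224 * 3.72 * 20
Q = 165466 kJ

165466


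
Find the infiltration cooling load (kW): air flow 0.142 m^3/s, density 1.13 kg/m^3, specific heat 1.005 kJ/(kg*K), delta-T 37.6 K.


Q = V_dot * rho * cp * dT
Q = 0.142 * 1.13 * 1.005 * 37.6
Q = 6.063 kW

6.063


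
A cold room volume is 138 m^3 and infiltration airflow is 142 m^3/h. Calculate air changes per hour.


ACH = flow / volume
ACH = 142 / 138
ACH = 1.029

1.029


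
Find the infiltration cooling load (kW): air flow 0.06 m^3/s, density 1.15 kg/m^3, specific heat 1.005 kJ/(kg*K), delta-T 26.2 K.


Q = V_dot * rho * cp * dT
Q = 0.06 * 1.15 * 1.005 * 26.2
Q = 1.817 kW

1.817


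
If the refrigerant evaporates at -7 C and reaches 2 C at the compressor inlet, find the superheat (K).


Superheat = T_suction - T_evap
Superheat = 2 - (-7)
Superheat = 9 K

9


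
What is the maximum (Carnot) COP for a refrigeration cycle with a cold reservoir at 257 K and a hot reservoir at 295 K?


dT = 295 - 257 = 38 K
COP_carnot = T_cold / dT = 257 / 38
COP_carnot = 6.763

6.763


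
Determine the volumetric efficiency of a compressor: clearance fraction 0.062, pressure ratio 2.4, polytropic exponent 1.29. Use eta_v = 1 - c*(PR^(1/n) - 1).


PR^(1/n) = 2.4^(1/1.29) = 1.97123044
eta_v = 1 - 0.062 * (1.97123044 - 1)
eta_v = 0.9398

0.9398


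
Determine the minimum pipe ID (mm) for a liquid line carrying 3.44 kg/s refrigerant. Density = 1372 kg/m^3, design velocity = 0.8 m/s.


A = m_dot / (rho * v) = 3.44 / (1372 * 0.8) = 0.003134110787 m^2
d = sqrt(4*A/pi) * 1000
d = 63.2 mm

63.2


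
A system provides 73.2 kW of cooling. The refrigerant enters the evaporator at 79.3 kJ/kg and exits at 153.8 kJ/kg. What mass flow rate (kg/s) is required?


dh = 153.8 - 79.3 = 74.5 kJ/kg
m_dot = Q / dh = 73.2 / 74.5 = 0.9826 kg/s

0.9826


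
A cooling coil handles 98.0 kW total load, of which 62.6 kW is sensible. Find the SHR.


SHR = Q_sensible / Q_total
SHR = 62.6 / 98.0
SHR = 0.639

0.639


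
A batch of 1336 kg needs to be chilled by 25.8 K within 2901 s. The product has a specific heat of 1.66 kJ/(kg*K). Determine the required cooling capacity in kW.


Q = m * cp * dT / t
Q = 1336 * 1.66 * 25.8 / 2901
Q = 19.724 kW

19.724


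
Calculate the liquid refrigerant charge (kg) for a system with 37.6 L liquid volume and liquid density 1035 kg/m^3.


Charge = V * rho / 1000
Charge = 37.6 * 1035 / 1000
Charge = 38.92 kg

38.92


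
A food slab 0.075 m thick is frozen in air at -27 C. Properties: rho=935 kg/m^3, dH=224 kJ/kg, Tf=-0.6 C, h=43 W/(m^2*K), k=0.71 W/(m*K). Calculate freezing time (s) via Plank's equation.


dT = -0.6 - (-27) = 26.4 K
term1 = a/(2h) = 0.075/(2*43) = 0.0008720930233
term2 = a^2/(8k) = 0.075^2/(8*0.71) = 0.0009903169014
t = rho*dH*1000/dT * (term1 + term2)
t = 935*224*1000/26.4 * (0.0008720930233 + 0.0009903169014)
t = 14775 s

14775


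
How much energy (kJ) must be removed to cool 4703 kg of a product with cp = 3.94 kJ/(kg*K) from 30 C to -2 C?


dT = 30 - (-2) = 32 K
Q = m * cp * dT = 4703 * 3.94 * 32
Q = 592954 kJ

592954


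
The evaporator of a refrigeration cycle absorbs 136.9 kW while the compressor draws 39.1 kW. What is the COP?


COP = Q_evap / W
COP = 136.9 / 39.1
COP = 3.501

3.501


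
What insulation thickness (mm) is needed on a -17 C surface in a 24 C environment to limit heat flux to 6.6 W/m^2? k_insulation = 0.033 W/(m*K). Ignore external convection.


dT = 24 - (-17) = 41 K
thickness = k * dT / q_max * 1000
thickness = 0.033 * 41 / 6.6 * 1000
thickness = 205.0 mm

205.0


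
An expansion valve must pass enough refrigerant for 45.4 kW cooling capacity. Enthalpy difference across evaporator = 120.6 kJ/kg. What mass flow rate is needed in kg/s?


m_dot = Q / dh
m_dot = 45.4 / 120.6
m_dot = 0.3765 kg/s

0.3765


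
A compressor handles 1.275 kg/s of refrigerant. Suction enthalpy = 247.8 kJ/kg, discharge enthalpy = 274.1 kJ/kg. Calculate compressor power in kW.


dh = 274.1 - 247.8 = 26.3 kJ/kg
W = m_dot * dh = 1.275 * 26.3 = 33.53 kW

33.53


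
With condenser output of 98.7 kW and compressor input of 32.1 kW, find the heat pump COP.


COP_hp = Q_cond / W
COP_hp = 98.7 / 32.1
COP_hp = 3.075

3.075


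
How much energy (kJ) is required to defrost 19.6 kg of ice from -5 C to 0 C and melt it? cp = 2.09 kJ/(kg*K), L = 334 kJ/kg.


Sensible heat = cp * dT = 2.09 * 5 = 10.45 kJ/kg
Total per kg = 10.45 + 334 = 344.45 kJ/kg
Q = m * total = 19.6 * 344.45
Q = 6751.2 kJ

6751.2


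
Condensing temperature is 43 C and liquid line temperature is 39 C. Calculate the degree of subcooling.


Subcooling = T_cond - T_liquid
Subcooling = 43 - 39
Subcooling = 4 K

4


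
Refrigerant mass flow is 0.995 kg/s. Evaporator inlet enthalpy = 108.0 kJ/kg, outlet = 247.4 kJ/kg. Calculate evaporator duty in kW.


dh = 247.4 - 108.0 = 139.4 kJ/kg
Q_evap = m_dot * dh = 0.995 * 139.4
Q_evap = 138.7 kW

138.7


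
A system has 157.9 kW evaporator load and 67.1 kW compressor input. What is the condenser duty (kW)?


Q_cond = Q_evap + W
Q_cond = 157.9 + 67.1
Q_cond = 225.0 kW

225.0


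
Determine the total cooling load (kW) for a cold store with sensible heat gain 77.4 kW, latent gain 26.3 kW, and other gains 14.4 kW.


Q_total = Q_s + Q_l + Q_misc
Q_total = 77.4 + 26.3 + 14.4
Q_total = 118.1 kW

118.1


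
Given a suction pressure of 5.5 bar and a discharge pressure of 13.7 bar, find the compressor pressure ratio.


PR = P_high / P_low
PR = 13.7 / 5.5
PR = 2.491

2.491


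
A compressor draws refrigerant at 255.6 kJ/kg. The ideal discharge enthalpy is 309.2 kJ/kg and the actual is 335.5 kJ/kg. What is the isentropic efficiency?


dh_ideal = 309.2 - 255.6 = 53.6 kJ/kg
dh_actual = 335.5 - 255.6 = 79.9 kJ/kg
eta_s = dh_ideal / dh_actual = 53.6 / 79.9
eta_s = 0.6708

0.6708


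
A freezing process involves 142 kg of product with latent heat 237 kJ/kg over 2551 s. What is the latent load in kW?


Q_lat = m * h_fg / t
Q_lat = 142 * 237 / 2551
Q_lat = 13.19 kW

13.19


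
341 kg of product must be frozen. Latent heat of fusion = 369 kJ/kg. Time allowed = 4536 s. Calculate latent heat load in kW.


Q_lat = m * h_fg / t
Q_lat = 341 * 369 / 4536
Q_lat = 27.74 kW

27.74


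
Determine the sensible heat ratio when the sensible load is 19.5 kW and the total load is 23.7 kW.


SHR = Q_sensible / Q_total
SHR = 19.5 / 23.7
SHR = 0.823

0.823


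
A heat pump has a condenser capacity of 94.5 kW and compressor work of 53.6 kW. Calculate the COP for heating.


COP_hp = Q_cond / W
COP_hp = 94.5 / 53.6
COP_hp = 1.763

1.763


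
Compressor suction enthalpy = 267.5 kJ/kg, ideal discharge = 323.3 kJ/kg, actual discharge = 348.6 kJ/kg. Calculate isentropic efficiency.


dh_ideal = 323.3 - 267.5 = 55.8 kJ/kg
dh_actual = 348.6 - 267.5 = 81.1 kJ/kg
eta_s = dh_ideal / dh_actual = 55.8 / 81.1
eta_s = 0.688

0.688


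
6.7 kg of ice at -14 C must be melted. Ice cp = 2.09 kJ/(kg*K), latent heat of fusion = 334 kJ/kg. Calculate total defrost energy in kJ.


Sensible heat = cp * dT = 2.09 * 14 = 29.26 kJ/kg
Total per kg = 29.26 + 334 = 363.26 kJ/kg
Q = m * total = 6.7 * 363.26
Q = 2433.8 kJ

2433.8


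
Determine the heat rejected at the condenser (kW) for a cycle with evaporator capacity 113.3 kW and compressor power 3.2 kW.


Q_cond = Q_evap + W
Q_cond = 113.3 + 3.2
Q_cond = 116.5 kW

116.5


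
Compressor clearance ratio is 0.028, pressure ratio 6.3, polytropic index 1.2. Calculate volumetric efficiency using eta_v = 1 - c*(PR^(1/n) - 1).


PR^(1/n) = 6.3^(1/1.2) = 4.63571923
eta_v = 1 - 0.028 * (4.63571923 - 1)
eta_v = 0.8982

0.8982


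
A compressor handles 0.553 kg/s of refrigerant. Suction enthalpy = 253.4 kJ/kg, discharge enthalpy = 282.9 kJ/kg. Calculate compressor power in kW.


dh = 282.9 - 253.4 = 29.5 kJ/kg
W = m_dot * dh = 0.553 * 29.5 = 16.31 kW

16.31


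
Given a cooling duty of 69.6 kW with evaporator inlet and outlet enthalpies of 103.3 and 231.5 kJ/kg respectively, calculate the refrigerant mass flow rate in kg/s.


dh = 231.5 - 103.3 = 128.2 kJ/kg
m_dot = Q / dh = 69.6 / 128.2 = 0.5429 kg/s

0.5429


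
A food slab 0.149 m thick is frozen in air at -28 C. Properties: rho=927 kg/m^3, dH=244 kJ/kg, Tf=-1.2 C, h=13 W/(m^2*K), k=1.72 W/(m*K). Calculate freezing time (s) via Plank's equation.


dT = -1.2 - (-28) = 26.8 K
term1 = a/(2h) = 0.149/(2*13) = 0.005730769231
term2 = a^2/(8k) = 0.149^2/(8*1.72) = 0.001613444767
t = rho*dH*1000/dT * (term1 + term2)
t = 927*244*1000/26.8 * (0.005730769231 + 0.001613444767)
t = 61984 s

61984


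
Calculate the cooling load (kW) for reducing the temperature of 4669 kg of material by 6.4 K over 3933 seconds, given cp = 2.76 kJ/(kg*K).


Q = m * cp * dT / t
Q = 4669 * 2.76 * 6.4 / 3933
Q = 20.97 kW

20.97


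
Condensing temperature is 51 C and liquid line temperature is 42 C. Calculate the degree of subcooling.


Subcooling = T_cond - T_liquid
Subcooling = 51 - 42
Subcooling = 9 K

9


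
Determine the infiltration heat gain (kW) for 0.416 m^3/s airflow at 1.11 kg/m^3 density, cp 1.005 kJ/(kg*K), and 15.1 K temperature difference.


Q = V_dot * rho * cp * dT
Q = 0.416 * 1.11 * 1.005 * 15.1
Q = 7.007 kW

7.007


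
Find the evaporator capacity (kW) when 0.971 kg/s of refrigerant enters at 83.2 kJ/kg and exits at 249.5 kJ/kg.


dh = 249.5 - 83.2 = 166.3 kJ/kg
Q_evap = m_dot * dh = 0.971 * 166.3
Q_evap = 161.48 kW

161.48


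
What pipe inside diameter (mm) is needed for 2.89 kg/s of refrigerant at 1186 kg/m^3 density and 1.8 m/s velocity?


A = m_dot / (rho * v) = 2.89 / (1186 * 1.8) = 0.001353756792 m^2
d = sqrt(4*A/pi) * 1000
d = 41.5 mm

41.5


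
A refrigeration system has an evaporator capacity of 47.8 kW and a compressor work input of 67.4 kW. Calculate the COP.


COP = Q_evap / W
COP = 47.8 / 67.4
COP = 0.709

0.709


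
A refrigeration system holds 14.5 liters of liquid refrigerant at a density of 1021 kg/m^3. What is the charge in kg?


Charge = V * rho / 1000
Charge = 14.5 * 1021 / 1000
Charge = 14.8 kg

14.8


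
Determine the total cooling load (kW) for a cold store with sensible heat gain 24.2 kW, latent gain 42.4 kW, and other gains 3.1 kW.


Q_total = Q_s + Q_l + Q_misc
Q_total = 24.2 + 42.4 + 3.1
Q_total = 69.7 kW

69.7


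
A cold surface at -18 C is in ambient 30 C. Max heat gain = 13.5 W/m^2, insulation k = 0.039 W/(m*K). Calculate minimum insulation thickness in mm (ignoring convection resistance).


dT = 30 - (-18) = 48 K
thickness = k * dT / q_max * 1000
thickness = 0.039 * 48 / 13.5 * 1000
thickness = 138.7 mm

138.7


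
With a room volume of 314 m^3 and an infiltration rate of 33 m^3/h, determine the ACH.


ACH = flow / volume
ACH = 33 / 314
ACH = 0.105

0.105


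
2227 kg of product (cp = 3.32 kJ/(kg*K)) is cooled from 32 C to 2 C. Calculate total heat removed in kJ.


dT = 32 - (2) = 30 K
Q = m * cp * dT = 2227 * 3.32 * 30
Q = 221809 kJ

221809
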